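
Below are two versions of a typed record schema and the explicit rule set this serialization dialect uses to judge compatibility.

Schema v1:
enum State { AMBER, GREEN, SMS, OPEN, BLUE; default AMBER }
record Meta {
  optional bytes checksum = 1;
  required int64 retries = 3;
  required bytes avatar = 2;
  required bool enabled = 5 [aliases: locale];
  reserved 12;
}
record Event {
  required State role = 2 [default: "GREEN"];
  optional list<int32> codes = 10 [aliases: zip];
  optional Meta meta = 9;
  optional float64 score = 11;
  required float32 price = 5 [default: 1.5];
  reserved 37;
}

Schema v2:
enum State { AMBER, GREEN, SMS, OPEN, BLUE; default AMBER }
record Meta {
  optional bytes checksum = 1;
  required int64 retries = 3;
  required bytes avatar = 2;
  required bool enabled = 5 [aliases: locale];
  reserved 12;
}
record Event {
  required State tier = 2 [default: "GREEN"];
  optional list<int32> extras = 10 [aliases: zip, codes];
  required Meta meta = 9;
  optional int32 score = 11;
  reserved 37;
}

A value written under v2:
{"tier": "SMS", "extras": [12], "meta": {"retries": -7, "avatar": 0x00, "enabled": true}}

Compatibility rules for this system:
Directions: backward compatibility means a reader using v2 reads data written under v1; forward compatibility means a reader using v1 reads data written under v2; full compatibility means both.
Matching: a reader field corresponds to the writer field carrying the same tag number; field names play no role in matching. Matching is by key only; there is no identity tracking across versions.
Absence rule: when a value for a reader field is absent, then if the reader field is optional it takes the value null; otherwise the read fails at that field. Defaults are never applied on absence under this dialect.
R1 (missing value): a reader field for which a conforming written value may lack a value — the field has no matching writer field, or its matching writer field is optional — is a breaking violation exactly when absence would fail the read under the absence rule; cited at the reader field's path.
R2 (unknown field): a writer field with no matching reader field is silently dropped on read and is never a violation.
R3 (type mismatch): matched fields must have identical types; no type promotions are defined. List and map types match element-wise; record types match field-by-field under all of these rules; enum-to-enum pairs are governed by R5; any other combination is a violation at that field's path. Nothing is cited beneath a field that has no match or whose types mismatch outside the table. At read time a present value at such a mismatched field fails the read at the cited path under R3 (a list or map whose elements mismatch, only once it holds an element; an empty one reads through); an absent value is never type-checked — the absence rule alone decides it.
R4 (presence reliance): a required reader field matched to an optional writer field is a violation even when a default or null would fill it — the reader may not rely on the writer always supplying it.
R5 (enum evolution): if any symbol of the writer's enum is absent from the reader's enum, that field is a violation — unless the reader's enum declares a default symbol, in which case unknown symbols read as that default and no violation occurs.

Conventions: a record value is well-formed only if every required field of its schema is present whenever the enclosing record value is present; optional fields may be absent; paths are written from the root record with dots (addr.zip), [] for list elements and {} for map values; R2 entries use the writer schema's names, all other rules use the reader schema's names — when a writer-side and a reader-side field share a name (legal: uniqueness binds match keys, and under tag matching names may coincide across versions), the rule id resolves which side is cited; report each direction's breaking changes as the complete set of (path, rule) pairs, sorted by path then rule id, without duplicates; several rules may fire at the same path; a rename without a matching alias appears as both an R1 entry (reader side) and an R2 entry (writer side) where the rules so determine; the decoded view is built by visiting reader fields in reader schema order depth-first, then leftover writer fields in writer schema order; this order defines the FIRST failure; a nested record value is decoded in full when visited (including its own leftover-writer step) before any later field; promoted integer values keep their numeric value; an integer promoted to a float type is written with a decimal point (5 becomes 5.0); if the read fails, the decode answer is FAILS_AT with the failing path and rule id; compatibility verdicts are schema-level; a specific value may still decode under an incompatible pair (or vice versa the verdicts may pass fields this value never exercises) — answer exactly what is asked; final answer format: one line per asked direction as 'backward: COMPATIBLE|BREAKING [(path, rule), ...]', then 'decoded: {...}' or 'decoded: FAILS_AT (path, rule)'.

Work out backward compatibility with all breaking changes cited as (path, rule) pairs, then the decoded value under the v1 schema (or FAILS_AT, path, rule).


in Event below, arrows point writer -> reader
backward pass over Event, reader schema v2, writer schema v1:
  tier <- role (State -> State, writer required)
  extras <- codes (list<int32> -> list<int32>, writer optional)
  meta <- meta (Meta -> Meta, writer optional)
  score <- score (float64 -> int32, writer optional)
  writer field price has no reader counterpart
  meta.checksum <- meta.checksum (bytes -> bytes, writer optional)
  meta.retries <- meta.retries (int64 -> int64, writer required)
  meta.avatar <- meta.avatar (bytes -> bytes, writer required)
  meta.enabled <- meta.enabled (bool -> bool, writer required)
  breaking: (meta, R1)
  breaking: (meta, R4)
  breaking: (score, R3)
  backward on Event therefore BREAKING (3)
decode (reader v1):
  role := "SMS" (from writer tier)
  codes := [12] (from writer extras)
  meta.checksum := null (absent, optional -> null)
  meta.retries := -7
  meta.avatar := 0x00
  meta.enabled := true
  score := null (absent, optional -> null)
  read fails at price under R1 (no fill)
  => FAILS_AT (price, R1)
the rest of the Event diff is inert for this question:
  renamed field codes to extras in record Event (alias codes declared on the renamed field) -> triggers nothing under Event's printed rules — same verdict
  renamed field role to tier in record Event -> triggers nothing under Event's printed rules — same verdict

backward: BREAKING [(meta, R1), (meta, R4), (score, R3)]; decoded: FAILS_AT (price, R1)


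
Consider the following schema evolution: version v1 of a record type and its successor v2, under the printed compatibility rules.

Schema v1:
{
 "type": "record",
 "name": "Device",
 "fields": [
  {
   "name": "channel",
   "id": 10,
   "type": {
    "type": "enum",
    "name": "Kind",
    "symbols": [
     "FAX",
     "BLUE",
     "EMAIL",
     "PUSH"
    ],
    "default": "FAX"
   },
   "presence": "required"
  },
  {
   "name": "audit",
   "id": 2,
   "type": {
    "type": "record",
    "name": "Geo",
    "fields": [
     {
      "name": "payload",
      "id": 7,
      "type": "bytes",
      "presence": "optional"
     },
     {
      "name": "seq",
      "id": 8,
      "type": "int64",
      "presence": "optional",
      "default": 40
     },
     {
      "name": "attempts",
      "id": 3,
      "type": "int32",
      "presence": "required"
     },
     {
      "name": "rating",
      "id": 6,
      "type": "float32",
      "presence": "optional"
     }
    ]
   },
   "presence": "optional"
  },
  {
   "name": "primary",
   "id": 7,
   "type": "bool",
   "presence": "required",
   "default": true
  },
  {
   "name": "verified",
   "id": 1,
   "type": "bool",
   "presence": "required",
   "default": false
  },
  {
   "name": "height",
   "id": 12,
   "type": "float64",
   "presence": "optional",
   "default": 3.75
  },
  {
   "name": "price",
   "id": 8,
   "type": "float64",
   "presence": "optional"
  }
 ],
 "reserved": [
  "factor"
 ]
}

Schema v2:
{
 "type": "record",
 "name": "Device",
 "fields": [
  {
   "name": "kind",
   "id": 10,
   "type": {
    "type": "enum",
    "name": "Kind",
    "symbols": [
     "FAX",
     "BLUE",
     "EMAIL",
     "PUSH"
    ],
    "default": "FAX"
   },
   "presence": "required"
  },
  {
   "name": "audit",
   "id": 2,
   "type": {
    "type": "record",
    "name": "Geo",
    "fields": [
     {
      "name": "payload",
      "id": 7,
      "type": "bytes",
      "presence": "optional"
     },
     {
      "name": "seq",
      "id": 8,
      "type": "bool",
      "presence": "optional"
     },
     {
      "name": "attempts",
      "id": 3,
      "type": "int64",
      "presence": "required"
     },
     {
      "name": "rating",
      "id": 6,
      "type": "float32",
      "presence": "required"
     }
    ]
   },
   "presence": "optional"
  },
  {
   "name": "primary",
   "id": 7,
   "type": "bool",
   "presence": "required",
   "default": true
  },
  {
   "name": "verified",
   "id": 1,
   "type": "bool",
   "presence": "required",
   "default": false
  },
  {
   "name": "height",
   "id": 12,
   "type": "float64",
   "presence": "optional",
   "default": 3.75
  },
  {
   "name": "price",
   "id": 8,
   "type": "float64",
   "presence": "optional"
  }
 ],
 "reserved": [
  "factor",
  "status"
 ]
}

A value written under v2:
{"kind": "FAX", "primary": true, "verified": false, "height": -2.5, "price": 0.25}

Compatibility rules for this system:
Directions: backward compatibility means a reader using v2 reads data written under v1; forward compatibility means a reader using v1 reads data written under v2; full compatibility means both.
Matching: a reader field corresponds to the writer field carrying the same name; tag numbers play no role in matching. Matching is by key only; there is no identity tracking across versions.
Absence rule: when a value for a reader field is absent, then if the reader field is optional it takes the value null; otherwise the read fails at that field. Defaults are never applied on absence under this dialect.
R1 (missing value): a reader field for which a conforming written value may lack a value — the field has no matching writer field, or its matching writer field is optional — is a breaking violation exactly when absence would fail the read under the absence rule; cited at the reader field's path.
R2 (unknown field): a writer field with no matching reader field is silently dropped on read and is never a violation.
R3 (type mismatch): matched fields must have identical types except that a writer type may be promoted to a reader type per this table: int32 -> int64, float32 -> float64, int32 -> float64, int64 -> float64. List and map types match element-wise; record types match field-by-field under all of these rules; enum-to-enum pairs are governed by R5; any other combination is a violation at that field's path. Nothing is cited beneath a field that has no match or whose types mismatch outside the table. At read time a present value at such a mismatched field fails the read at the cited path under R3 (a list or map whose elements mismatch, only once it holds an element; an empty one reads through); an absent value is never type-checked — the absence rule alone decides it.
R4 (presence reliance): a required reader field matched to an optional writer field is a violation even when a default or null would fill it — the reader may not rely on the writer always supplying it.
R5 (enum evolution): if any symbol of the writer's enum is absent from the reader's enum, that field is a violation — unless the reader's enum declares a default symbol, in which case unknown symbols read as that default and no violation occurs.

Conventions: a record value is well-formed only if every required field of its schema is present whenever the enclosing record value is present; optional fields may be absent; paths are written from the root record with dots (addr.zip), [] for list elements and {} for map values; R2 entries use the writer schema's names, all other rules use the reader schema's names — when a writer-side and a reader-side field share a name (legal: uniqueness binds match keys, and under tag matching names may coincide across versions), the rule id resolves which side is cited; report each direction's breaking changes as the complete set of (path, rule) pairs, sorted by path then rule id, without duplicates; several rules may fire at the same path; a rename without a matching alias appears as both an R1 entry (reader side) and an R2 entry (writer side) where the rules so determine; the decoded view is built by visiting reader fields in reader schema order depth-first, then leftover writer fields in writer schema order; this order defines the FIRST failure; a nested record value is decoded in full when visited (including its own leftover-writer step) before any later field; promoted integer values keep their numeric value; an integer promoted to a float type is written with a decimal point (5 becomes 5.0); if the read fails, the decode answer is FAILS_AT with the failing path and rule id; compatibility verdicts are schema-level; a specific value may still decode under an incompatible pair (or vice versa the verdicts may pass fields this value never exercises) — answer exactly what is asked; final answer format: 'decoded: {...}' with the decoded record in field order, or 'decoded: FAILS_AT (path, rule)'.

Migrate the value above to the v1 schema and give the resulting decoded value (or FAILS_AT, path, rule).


the writer's type comes first in each Device pair
decode walk for Device under reader schema v1:
  read fails at channel under R1 (no fill)
  => FAILS_AT (channel, R1)
the rest of the Device diff is inert for this question:
  field attempts in record Geo: type int32 changed to int64 -> affects the rule determinations only; this particular Device value decodes identically
  field seq in record Geo: type int64 changed to bool (its default is dropped) -> affects the rule determinations only; this particular Device value decodes identically
  field rating in record Geo: optional changed to required -> affects the rule determinations only; this particular Device value decodes identically

decoded: FAILS_AT (channel, R1)


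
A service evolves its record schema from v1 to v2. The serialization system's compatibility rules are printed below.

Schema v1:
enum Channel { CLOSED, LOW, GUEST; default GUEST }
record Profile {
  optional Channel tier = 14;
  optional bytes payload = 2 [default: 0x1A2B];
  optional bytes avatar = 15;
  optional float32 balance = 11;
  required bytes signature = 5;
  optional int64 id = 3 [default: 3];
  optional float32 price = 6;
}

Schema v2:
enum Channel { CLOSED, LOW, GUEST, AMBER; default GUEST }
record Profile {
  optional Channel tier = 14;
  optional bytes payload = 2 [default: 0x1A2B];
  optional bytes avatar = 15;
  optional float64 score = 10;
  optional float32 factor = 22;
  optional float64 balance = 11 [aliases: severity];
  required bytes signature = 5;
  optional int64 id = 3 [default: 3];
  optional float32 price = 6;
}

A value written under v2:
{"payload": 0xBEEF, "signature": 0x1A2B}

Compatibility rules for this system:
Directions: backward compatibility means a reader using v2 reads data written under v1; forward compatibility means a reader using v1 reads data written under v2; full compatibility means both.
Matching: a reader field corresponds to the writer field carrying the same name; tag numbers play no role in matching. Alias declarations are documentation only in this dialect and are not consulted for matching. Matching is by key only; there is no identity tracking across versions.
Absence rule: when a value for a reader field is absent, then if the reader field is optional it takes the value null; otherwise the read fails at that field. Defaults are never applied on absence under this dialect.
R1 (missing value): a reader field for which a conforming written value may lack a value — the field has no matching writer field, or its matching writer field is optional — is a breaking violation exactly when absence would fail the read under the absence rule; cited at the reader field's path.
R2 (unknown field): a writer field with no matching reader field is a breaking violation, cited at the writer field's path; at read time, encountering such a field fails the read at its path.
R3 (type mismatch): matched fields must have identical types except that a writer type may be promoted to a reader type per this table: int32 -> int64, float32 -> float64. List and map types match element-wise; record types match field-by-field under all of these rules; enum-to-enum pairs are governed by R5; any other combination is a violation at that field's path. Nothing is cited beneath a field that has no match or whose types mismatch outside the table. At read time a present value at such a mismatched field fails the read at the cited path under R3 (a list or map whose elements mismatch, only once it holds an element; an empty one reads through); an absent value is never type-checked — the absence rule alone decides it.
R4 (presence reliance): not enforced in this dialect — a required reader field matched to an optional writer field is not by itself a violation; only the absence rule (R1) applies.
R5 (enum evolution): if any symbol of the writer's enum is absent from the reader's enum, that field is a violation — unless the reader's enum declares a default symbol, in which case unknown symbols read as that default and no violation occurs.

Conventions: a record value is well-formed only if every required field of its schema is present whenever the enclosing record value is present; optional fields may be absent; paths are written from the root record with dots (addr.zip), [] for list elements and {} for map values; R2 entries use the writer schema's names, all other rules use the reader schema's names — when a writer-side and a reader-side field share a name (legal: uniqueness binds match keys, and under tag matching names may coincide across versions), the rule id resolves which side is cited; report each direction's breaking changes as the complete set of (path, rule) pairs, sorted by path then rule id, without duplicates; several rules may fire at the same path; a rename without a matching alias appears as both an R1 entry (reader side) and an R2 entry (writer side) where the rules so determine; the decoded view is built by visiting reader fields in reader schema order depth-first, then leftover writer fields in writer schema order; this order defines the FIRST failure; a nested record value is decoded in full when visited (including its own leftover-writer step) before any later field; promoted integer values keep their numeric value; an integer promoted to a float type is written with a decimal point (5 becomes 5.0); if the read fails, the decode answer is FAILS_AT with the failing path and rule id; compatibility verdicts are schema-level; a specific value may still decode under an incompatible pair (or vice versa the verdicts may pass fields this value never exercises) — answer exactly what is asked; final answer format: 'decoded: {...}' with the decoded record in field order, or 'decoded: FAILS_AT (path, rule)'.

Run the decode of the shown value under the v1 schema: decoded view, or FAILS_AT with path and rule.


in Profile below, arrows point writer -> reader
decoding the Profile value with the v1 reader:
  tier := null (absent, optional -> null)
  payload := 0xBEEF
  avatar := null (absent, optional -> null)
  balance := null (absent, optional -> null)
  signature := 0x1A2B
  id := null (absent, optional -> null)
  price := null (absent, optional -> null)
  => decoded: {"tier": null, "payload": 0xBEEF, "avatar": null, "balance": null, "signature": 0x1A2B, "id": null, "price": null}
diffs on Profile not affecting the asked answer:
  enum Channel (field tier in record Profile): symbol AMBER added -> triggers nothing under the printed rules; the Profile answer is the same either way
  added field score to record Profile: optional float64, tag 10 (in v2 it sits immediately before balance) -> affects the rule determinations only; this particular Profile value decodes identically
  field balance in record Profile: type float32 changed to float64 -> affects the rule determinations only; this particular Profile value decodes identically
  added field factor to record Profile: optional float32, tag 22 (in v2 it sits immediately before balance) -> affects the rule determinations only; this particular Profile value decodes identically

decoded: {"tier": null, "payload": 0xBEEF, "avatar": null, "balance": null, "signature": 0x1A2B, "id": null, "price": null}


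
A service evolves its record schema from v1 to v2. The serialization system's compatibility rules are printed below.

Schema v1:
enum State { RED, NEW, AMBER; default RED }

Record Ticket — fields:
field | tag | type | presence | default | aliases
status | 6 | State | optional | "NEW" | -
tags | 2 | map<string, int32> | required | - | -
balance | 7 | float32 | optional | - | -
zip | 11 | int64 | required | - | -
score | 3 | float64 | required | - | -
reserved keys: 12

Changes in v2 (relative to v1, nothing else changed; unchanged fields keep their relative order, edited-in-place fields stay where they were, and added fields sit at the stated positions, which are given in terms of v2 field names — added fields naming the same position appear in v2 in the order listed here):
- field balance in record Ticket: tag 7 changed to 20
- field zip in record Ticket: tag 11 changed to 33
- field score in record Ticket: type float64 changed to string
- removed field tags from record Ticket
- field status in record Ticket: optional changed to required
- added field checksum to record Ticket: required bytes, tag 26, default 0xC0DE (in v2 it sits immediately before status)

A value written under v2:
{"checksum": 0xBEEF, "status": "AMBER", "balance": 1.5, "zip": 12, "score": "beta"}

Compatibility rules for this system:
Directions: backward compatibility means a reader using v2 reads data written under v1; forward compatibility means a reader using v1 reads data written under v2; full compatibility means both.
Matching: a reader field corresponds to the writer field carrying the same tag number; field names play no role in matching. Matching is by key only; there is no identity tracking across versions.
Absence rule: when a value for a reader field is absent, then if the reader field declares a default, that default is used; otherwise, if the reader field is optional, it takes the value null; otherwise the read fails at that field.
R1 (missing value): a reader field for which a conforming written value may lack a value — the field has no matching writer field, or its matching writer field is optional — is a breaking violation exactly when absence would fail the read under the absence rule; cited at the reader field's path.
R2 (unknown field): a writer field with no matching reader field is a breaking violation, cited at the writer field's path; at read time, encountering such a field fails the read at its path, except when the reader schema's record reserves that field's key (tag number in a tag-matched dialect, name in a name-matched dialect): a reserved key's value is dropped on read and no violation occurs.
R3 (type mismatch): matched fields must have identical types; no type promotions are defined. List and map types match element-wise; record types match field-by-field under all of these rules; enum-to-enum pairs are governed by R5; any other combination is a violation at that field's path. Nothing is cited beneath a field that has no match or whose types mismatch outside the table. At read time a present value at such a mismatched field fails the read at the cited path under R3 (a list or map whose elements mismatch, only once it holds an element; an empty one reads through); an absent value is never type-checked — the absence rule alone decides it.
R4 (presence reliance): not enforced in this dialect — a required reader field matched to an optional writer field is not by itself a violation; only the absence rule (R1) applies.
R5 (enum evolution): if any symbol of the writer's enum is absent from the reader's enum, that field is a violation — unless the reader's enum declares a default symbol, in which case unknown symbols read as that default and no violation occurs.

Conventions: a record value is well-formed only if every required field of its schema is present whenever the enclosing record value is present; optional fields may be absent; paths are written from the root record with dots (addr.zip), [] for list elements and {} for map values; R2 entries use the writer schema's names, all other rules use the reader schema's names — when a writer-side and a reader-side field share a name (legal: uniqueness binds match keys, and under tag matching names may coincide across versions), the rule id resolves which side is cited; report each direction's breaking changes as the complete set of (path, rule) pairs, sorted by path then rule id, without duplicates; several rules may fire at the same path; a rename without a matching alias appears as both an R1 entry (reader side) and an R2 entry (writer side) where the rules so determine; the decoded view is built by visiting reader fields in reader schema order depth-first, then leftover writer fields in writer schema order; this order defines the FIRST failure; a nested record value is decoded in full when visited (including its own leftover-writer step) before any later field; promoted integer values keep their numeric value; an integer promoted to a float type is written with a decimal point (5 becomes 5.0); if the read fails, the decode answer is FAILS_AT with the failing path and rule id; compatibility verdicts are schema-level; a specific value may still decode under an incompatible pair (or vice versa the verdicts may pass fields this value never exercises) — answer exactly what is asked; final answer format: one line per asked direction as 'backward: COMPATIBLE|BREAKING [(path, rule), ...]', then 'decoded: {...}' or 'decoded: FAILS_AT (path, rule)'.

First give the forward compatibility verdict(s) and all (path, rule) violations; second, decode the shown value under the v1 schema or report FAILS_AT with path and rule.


forward: BREAKING [(balance, R2), (checksum, R2), (score, R3), (tags, R1), (zip, R1), (zip, R2)]; decoded: FAILS_AT (tags, R1)

in Ticket below, arrows point writer -> reader
forward pass over Ticket, reader schema v1, writer schema v2:
  status: paired with writer status (State -> State; writer required)
  tags: no writer-side match
  balance: no writer-side match
  zip: no writer-side match
  score: paired with writer score (string -> float64; writer required)
  writer field checksum has no reader counterpart
  writer field balance has no reader counterpart
  writer field zip has no reader counterpart
  R2 fires at balance
  R2 fires at checksum
  R3 fires at score
  R1 fires at tags
  R1 fires at zip
  R2 fires at zip
  => 6 violation(s): forward is BREAKING for Ticket
migrating the Ticket value to v1:
  status := "AMBER"
  read fails at tags under R1 (no fill)
  => FAILS_AT (tags, R1)
remaining Ticket differences; none change what is asked:
  field status in record Ticket: optional changed to required -> inert for the asked Ticket verdict: nothing fires


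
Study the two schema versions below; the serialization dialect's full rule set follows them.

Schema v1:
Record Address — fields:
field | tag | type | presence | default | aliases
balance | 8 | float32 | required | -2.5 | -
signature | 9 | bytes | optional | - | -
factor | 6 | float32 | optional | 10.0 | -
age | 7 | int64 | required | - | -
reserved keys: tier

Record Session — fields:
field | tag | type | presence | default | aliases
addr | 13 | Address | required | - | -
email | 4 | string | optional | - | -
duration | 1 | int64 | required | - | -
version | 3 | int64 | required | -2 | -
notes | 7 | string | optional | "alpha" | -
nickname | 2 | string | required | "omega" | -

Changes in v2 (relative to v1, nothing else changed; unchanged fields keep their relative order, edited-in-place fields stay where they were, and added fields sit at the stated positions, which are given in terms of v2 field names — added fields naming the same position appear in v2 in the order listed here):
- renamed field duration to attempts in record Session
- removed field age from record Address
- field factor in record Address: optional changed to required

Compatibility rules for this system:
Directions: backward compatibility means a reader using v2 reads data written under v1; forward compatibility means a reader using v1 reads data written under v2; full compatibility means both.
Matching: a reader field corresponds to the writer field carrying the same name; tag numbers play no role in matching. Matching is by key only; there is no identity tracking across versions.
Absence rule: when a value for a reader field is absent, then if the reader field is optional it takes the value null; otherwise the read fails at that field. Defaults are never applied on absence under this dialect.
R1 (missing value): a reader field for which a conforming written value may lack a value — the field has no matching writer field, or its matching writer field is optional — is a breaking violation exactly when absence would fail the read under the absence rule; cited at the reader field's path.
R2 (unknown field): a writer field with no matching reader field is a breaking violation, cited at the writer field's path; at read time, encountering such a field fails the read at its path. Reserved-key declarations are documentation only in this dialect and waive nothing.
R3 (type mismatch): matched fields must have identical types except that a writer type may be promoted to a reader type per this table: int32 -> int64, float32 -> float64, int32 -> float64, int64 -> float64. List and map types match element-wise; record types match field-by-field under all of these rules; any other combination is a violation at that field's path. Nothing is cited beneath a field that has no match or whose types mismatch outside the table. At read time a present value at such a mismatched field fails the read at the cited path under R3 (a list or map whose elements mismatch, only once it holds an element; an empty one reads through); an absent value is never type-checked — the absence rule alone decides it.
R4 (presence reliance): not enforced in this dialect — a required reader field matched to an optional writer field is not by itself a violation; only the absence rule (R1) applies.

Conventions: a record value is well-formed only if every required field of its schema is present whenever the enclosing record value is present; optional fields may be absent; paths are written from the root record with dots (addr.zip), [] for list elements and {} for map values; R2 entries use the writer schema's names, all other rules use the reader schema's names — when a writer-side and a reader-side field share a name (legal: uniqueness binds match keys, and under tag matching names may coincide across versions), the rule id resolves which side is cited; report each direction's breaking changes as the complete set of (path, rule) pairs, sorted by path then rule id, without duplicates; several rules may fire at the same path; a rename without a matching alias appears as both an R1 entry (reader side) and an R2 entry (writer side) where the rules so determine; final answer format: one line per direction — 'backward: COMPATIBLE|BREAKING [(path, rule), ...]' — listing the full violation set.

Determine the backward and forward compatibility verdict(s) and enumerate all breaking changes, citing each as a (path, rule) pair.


backward: BREAKING [(addr.age, R2), (addr.factor, R1), (attempts, R1), (duration, R2)]; forward: BREAKING [(addr.age, R1), (attempts, R2), (duration, R1)]

each type pair in Session: writer, then reader
backward for Session (reader v2, writer v1):
  addr: paired with writer addr (Address -> Address; writer required)
  email: paired with writer email (string -> string; writer optional)
  no writer field matches reader attempts
  version: paired with writer version (int64 -> int64; writer required)
  notes: paired with writer notes (string -> string; writer optional)
  nickname: paired with writer nickname (string -> string; writer required)
  leftover writer field: duration
  addr.balance: paired with writer addr.balance (float32 -> float32; writer required)
  addr.signature: paired with writer addr.signature (bytes -> bytes; writer optional)
  addr.factor: paired with writer addr.factor (float32 -> float32; writer optional)
  leftover writer field: addr.age
  rule R2 violated at addr.age
  rule R1 violated at addr.factor
  rule R1 violated at attempts
  rule R2 violated at duration
  => 4 violation(s): backward is BREAKING for Session
forward for Session (reader v1, writer v2):
  addr: paired with writer addr (Address -> Address; writer required)
  email: paired with writer email (string -> string; writer optional)
  no writer field matches reader duration
  version: paired with writer version (int64 -> int64; writer required)
  notes: paired with writer notes (string -> string; writer optional)
  nickname: paired with writer nickname (string -> string; writer required)
  leftover writer field: attempts
  addr.balance: paired with writer addr.balance (float32 -> float32; writer required)
  addr.signature: paired with writer addr.signature (bytes -> bytes; writer optional)
  addr.factor: paired with writer addr.factor (float32 -> float32; writer required)
  no writer field matches reader addr.age
  rule R1 violated at addr.age
  rule R2 violated at attempts
  rule R1 violated at duration
  => 3 violation(s): forward is BREAKING for Session


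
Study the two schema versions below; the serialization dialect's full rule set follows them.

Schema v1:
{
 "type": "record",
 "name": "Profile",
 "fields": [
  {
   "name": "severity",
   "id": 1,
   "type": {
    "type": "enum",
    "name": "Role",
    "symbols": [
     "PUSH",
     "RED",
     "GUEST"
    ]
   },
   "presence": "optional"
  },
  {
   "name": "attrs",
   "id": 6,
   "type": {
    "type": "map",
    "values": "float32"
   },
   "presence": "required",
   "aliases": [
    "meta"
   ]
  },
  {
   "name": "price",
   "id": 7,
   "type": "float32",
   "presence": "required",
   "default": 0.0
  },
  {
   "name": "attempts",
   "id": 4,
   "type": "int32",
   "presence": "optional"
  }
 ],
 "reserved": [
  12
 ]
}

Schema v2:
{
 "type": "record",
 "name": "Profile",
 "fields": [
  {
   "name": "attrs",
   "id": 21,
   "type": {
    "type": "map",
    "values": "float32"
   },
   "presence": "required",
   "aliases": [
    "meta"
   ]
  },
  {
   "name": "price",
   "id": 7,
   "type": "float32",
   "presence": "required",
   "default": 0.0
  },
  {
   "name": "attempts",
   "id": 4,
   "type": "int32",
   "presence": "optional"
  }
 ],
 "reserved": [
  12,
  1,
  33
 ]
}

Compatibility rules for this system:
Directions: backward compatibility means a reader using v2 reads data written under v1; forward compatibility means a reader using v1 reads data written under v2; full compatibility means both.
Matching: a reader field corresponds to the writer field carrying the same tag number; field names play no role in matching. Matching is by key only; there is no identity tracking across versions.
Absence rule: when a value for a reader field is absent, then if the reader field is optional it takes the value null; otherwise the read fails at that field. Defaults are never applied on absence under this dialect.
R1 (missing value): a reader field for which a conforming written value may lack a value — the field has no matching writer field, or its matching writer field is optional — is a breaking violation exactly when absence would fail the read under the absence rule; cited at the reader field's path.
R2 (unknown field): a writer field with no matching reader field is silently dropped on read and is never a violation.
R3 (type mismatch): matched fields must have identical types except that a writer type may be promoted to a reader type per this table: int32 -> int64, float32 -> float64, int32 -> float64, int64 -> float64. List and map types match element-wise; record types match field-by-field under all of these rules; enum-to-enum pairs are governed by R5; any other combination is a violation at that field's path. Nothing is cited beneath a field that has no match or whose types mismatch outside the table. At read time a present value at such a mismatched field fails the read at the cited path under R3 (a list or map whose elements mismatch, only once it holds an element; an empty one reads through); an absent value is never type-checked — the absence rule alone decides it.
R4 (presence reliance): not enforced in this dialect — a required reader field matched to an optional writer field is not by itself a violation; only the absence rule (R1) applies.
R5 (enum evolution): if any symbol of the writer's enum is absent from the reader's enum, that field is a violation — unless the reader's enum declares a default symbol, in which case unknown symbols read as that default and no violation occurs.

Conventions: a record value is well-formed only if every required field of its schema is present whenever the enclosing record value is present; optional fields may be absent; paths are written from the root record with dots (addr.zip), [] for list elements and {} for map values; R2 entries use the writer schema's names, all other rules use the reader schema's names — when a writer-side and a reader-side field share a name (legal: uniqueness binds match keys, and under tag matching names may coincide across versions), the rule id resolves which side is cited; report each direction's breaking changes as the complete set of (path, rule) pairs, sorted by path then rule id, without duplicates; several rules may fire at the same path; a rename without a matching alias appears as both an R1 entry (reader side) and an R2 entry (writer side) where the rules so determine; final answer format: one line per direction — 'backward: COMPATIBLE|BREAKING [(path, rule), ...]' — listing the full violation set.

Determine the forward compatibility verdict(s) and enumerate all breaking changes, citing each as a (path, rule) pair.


the writer's type comes first in each Profile pair
forward for Profile (reader v1, writer v2):
  severity has no writer counterpart
  attrs has no writer counterpart
  price: paired with writer price (float32 -> float32; writer required)
  attempts: paired with writer attempts (int32 -> int32; writer optional)
  leftover writer field: attrs
  violation R1 at attrs
  => 1 violation(s): forward is BREAKING for Profile
checking off the Profile differences that do not matter here:
  removed field severity from record Profile (its key 1 joins the reserved list) -> fires no rule on Profile, leaving the asked answer as it is

forward: BREAKING [(attrs, R1)]


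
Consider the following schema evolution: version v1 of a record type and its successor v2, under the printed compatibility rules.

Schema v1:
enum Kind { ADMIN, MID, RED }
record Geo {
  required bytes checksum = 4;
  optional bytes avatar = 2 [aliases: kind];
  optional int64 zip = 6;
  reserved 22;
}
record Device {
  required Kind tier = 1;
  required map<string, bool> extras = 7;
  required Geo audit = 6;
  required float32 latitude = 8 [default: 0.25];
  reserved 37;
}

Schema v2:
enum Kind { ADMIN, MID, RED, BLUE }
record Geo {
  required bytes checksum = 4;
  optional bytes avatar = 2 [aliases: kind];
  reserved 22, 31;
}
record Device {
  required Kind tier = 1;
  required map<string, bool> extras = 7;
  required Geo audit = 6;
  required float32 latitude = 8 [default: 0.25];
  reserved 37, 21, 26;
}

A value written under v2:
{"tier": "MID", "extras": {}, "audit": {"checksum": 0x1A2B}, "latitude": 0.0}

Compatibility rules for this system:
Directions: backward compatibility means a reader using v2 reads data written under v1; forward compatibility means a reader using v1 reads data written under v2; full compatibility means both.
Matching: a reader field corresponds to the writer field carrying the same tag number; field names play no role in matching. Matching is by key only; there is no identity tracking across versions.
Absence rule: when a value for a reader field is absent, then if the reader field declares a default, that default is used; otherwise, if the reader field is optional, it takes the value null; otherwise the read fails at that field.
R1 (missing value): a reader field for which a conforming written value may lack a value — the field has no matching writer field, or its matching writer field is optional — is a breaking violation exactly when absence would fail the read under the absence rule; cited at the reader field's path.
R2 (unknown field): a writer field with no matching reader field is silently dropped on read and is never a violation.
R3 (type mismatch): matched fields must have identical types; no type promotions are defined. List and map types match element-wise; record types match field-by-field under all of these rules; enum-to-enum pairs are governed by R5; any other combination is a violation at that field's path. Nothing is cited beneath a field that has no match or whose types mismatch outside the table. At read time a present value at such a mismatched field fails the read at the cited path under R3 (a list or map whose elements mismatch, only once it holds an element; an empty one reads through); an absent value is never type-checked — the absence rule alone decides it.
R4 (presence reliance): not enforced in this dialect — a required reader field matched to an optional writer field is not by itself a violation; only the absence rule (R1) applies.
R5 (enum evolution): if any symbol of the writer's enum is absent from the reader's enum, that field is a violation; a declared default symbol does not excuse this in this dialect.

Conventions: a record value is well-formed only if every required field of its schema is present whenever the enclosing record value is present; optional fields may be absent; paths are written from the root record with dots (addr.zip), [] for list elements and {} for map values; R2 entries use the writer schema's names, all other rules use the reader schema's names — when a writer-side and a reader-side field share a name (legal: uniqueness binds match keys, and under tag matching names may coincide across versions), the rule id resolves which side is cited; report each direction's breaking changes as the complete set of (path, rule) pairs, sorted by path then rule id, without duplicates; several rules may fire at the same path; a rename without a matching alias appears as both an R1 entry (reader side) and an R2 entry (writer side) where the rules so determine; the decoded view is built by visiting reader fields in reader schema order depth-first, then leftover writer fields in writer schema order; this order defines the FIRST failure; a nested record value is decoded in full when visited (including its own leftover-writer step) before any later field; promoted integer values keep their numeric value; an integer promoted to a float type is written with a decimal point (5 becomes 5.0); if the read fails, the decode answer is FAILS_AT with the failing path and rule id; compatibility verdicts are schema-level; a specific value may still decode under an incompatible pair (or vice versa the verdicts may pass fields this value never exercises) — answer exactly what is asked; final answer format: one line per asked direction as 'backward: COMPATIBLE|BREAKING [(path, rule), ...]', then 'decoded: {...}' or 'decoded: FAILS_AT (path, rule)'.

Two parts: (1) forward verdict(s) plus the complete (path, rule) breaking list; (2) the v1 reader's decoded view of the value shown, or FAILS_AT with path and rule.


forward: BREAKING [(tier, R5)]; decoded: {"tier": "MID", "extras": {}, "audit": {"checksum": 0x1A2B, "avatar": null, "zip": null}, "latitude": 0.0}

the writer's type comes first in each Device pair
checking forward for Device: reader v1 against writer v2:
  tier <- tier (Kind -> Kind, writer required)
  extras <- extras (map<string, bool> -> map<string, bool>, writer required)
  audit <- audit (Geo -> Geo, writer required)
  latitude <- latitude (float32 -> float32, writer required)
  audit.checksum <- audit.checksum (bytes -> bytes, writer required)
  audit.avatar <- audit.avatar (bytes -> bytes, writer optional)
  audit.zip: no writer match
  violation R5 at tier
  => forward: BREAKING (1)
decode walk for Device under reader schema v1:
  tier := "MID"
  extras := {}
  audit.checksum := 0x1A2B
  audit.avatar := null (not supplied -> null)
  audit.zip := null (not supplied -> null)
  latitude := 0.0
  => decoded: {"tier": "MID", "extras": {}, "audit": {"checksum": 0x1A2B, "avatar": null, "zip": null}, "latitude": 0.0}
diffs on Device not affecting the asked answer:
  removed field zip from record Geo -> fires no rule on Device, leaving the asked answer as it is
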